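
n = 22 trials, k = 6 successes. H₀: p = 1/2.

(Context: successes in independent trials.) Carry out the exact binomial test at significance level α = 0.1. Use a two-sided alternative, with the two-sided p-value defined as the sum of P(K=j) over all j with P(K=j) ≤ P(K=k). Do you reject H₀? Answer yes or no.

reject H₀: yes

Exact binomial: n=22, k=6, p₀=1/2=0.5000
P(X=j) = C(n,j)·p₀^j·(1−p₀)^(n−j); p = Σ P(X=j) over j with P(X=j) ≤ P(X=6)
p-value (two-sided) = 0.05248
At α=0.1: p < α → reject H₀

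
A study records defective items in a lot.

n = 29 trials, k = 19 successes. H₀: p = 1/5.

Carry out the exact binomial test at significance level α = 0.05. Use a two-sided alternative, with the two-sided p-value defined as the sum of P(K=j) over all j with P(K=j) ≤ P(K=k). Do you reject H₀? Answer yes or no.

Exact binomial: n=29, k=19, p₀=1/5=0.2000
P(X=j) = C(n,j)·p₀^j·(1−p₀)^(n−j); p = Σ P(X=j) over j with P(X=j) ≤ P(X=19)
p-value (two-sided) = 0.00000
At α=0.05: p < α → reject H₀

reject H₀: yes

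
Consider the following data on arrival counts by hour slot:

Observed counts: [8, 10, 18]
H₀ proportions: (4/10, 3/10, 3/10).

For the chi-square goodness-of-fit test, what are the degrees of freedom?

degrees of freedom = 2

df = k − 1 = 3 − 1 = 2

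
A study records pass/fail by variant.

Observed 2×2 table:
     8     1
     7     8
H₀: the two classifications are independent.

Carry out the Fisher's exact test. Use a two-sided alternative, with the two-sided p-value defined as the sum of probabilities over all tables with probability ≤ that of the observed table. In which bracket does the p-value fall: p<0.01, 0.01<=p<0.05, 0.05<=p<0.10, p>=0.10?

Margins: r₁=9, r₂=15, c₁=15, c₂=9, n=24
p_obs = C(9,8)·C(15,7)/C(24,15); sum pmf over tables with pmf ≤ p_obs
p-value (two-sided) = 0.08035
→ bracket: 0.05<=p<0.10

p-value bracket: 0.05<=p<0.10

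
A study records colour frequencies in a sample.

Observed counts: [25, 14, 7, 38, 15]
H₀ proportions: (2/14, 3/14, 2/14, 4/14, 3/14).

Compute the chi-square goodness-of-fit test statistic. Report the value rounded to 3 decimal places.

test statistic = 19.552

n = 99; E_i = n·p_i = [14.14, 21.21, 14.14, 28.29, 21.21]
χ² = (25−14.14)²/14.14 + (14−21.21)²/21.21 + (7−14.14)²/14.14 + (38−28.29)²/28.29 + (15−21.21)²/21.21 = 19.5522
df = 4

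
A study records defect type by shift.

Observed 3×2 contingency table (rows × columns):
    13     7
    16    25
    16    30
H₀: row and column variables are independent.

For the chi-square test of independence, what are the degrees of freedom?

df = (r−1)(c−1) = (3−1)·(2−1) = 2

degrees of freedom = 2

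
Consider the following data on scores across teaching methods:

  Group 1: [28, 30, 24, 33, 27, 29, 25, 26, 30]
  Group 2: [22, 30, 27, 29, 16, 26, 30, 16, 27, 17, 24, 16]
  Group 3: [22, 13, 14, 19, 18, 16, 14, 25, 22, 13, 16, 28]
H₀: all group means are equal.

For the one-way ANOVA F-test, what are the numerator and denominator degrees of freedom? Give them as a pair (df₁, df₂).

degrees of freedom = [2, 30]

k = 3 groups, N = 33 total
df = (k−1, N−k) = (3−1, 33−3) = (2, 30)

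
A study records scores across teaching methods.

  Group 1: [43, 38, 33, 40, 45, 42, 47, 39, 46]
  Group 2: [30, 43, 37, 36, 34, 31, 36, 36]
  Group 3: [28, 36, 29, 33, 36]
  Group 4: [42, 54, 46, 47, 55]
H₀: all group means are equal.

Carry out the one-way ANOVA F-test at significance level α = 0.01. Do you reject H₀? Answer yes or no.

reject H₀: yes

Group means [41.44, 35.38, 32.40, 48.80], grand mean 39.333
SSB = Σnᵢ(x̄ᵢ−x̄)² = 853.903; SSW = ΣΣ(x−x̄ᵢ)² = 450.097
MSB = 853.903/3 = 284.6343; MSW = 450.097/23 = 19.5694
F = MSB/MSW = 14.5448
df = (3, 23)
p-value (upper-tail) = 0.00002
At α=0.01: p < α → reject H₀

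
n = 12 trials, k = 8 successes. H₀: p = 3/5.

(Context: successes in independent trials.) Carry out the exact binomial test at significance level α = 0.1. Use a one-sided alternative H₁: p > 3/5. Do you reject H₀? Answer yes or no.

Exact binomial: n=12, k=8, p₀=3/5=0.6000
P(X≥8) from Σ C(n,i)·p₀^i·(1−p₀)^(n−i)
p-value (one-sided, H₁ greater) = 0.43818
At α=0.1: p ≥ α → fail to reject H₀

reject H₀: no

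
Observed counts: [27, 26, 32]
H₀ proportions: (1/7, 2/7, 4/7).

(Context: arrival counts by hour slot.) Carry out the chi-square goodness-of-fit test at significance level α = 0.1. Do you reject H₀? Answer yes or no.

reject H₀: yes

n = 85; E_i = n·p_i = [12.14, 24.29, 48.57]
χ² = (27−12.14)²/12.14 + (26−24.29)²/24.29 + (32−48.57)²/48.57 = 23.9529
df = 2
p-value (upper-tail) = 0.00001
At α=0.1: p < α → reject H₀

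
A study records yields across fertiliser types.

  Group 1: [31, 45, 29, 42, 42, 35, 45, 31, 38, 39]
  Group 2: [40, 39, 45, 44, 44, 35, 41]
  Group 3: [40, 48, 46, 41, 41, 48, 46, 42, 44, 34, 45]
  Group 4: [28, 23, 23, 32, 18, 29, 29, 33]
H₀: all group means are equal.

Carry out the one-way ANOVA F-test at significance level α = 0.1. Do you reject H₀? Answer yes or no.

Group means [37.70, 41.14, 43.18, 26.88], grand mean 37.639
SSB = Σnᵢ(x̄ᵢ−x̄)² = 1350.837; SSW = ΣΣ(x−x̄ᵢ)² = 747.469
MSB = 1350.837/3 = 450.2790; MSW = 747.469/32 = 23.3584
F = MSB/MSW = 19.2770
df = (3, 32)
p-value (upper-tail) = 0.00000
At α=0.1: p < α → reject H₀

reject H₀: yes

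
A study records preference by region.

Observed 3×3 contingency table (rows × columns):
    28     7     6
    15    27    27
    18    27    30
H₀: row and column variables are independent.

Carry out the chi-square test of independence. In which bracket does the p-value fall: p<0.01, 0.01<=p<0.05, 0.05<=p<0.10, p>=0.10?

Row totals [41, 69, 75], col totals [61, 61, 63], n=185
χ² = (28−13.52)²/13.52 + (7−13.52)²/13.52 + (6−13.96)²/13.96 + (15−22.75)²/22.75 + (27−22.75)²/22.75 + (27−23.50)²/23.50 + (18−24.73)²/24.73 + (27−24.73)²/24.73 + (30−25.54)²/25.54 = 29.9706
df = 4
p-value (upper-tail) = 0.00000
→ bracket: p<0.01

p-value bracket: p<0.01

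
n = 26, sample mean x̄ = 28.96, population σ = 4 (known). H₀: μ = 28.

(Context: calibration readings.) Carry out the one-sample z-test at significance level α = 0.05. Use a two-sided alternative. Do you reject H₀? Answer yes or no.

SE = σ/√n = 4/√26 = 0.7845
z = (x̄−μ₀)/SE = (28.96−28)/0.7845 = 1.2238
p-value (two-sided) = 0.22104
At α=0.05: p ≥ α → fail to reject H₀

reject H₀: no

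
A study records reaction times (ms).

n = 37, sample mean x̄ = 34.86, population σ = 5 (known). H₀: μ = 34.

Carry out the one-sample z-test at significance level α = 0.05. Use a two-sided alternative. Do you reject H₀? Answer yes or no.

reject H₀: no

SE = σ/√n = 5/√37 = 0.8220
z = (x̄−μ₀)/SE = (34.86−34)/0.8220 = 1.0462
p-value (two-sided) = 0.29545
At α=0.05: p ≥ α → fail to reject H₀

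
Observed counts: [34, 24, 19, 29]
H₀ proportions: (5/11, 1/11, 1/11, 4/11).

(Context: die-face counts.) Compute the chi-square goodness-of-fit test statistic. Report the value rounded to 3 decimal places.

n = 106; E_i = n·p_i = [48.18, 9.64, 9.64, 38.55]
χ² = (34−48.18)²/48.18 + (24−9.64)²/9.64 + (19−9.64)²/9.64 + (29−38.55)²/38.55 = 37.0467
df = 3

test statistic = 37.047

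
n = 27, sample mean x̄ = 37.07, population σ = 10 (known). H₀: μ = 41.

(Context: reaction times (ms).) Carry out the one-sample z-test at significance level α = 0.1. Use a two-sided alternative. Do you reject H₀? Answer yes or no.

SE = σ/√n = 10/√27 = 1.9245
z = (x̄−μ₀)/SE = (37.07−41)/1.9245 = -2.0421
p-value (two-sided) = 0.04114
At α=0.1: p < α → reject H₀

reject H₀: yes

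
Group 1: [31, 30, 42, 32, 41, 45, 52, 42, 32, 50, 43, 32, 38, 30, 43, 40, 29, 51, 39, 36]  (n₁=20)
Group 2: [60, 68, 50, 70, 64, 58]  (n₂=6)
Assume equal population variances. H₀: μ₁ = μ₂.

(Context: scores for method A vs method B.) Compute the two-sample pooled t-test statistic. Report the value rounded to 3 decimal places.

test statistic = -6.710

x̄₁=38.900, s₁=7.283, n₁=20
x̄₂=61.667, s₂=7.312, n₂=6
s_p² = [19·7.283² + 5·7.312²]/24 = 53.1306
SE = √(s_p²·(1/20+1/6)) = 3.3929
t = (38.900−61.667)/3.3929 = -6.7101
df = 24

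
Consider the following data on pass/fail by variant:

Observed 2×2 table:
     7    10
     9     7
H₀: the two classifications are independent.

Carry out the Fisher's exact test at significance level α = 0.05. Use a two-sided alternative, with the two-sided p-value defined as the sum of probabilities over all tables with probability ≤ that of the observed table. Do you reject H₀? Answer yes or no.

Margins: r₁=17, r₂=16, c₁=16, c₂=17, n=33
p_obs = C(17,7)·C(16,9)/C(33,16); sum pmf over tables with pmf ≤ p_obs
p-value (two-sided) = 0.49351
At α=0.05: p ≥ α → fail to reject H₀

reject H₀: no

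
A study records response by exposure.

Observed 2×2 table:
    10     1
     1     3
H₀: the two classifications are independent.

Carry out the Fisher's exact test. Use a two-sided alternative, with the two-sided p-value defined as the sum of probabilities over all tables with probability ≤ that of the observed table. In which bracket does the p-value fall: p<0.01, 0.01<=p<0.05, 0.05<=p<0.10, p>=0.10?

p-value bracket: 0.01<=p<0.05

Margins: r₁=11, r₂=4, c₁=11, c₂=4, n=15
p_obs = C(11,10)·C(4,1)/C(15,11); sum pmf over tables with pmf ≤ p_obs
p-value (two-sided) = 0.03297
→ bracket: 0.01<=p<0.05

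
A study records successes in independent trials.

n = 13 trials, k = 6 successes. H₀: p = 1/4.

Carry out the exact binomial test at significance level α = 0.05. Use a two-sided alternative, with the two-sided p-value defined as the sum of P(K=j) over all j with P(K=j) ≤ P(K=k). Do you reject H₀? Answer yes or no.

Exact binomial: n=13, k=6, p₀=1/4=0.2500
P(X=j) = C(n,j)·p₀^j·(1−p₀)^(n−j); p = Σ P(X=j) over j with P(X=j) ≤ P(X=6)
p-value (two-sided) = 0.10397
At α=0.05: p ≥ α → fail to reject H₀

reject H₀: no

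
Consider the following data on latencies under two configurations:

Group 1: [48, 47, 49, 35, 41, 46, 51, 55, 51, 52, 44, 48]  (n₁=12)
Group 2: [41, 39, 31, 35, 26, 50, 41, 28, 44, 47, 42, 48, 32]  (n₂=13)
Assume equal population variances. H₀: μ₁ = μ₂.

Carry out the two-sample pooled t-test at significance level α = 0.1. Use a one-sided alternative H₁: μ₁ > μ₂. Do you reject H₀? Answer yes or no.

reject H₀: yes

x̄₁=47.250, s₁=5.362, n₁=12
x̄₂=38.769, s₂=7.780, n₂=13
s_p² = [11·5.362² + 12·7.780²]/23 = 45.3286
SE = √(s_p²·(1/12+1/13)) = 2.6952
t = (47.250−38.769)/2.6952 = 3.1466
df = 23
p-value (one-sided, H₁ greater) = 0.00226
At α=0.1: p < α → reject H₀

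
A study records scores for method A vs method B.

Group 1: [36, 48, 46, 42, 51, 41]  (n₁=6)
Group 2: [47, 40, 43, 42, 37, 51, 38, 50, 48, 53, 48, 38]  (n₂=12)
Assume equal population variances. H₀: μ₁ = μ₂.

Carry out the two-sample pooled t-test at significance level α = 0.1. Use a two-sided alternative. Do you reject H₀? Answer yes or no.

reject H₀: no

x̄₁=44.000, s₁=5.404, n₁=6
x̄₂=44.583, s₂=5.600, n₂=12
s_p² = [5·5.404² + 11·5.600²]/16 = 30.6823
SE = √(s_p²·(1/6+1/12)) = 2.7696
t = (44.000−44.583)/2.7696 = -0.2106
df = 16
p-value (two-sided) = 0.83584
At α=0.1: p ≥ α → fail to reject H₀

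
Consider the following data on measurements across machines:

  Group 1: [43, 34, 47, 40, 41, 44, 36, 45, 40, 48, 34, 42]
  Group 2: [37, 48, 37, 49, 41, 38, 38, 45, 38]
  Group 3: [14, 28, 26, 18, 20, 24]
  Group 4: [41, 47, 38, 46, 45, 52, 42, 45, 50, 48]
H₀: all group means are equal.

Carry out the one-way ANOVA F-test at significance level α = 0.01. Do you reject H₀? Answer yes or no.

reject H₀: yes

Group means [41.17, 41.22, 21.67, 45.40], grand mean 39.162
SSB = Σnᵢ(x̄ᵢ−x̄)² = 2312.071; SSW = ΣΣ(x−x̄ᵢ)² = 726.956
MSB = 2312.071/3 = 770.6905; MSW = 726.956/33 = 22.0290
F = MSB/MSW = 34.9853
df = (3, 33)
p-value (upper-tail) = 0.00000
At α=0.01: p < α → reject H₀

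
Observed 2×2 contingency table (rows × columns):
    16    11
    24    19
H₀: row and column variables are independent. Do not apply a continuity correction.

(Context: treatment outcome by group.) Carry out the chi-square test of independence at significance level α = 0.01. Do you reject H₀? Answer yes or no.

reject H₀: no

Row totals [27, 43], col totals [40, 30], n=70
χ² = (16−15.43)²/15.43 + (11−11.57)²/11.57 + (24−24.57)²/24.57 + (19−18.43)²/18.43 = 0.0804
df = 1
p-value (upper-tail) = 0.77677
At α=0.01: p ≥ α → fail to reject H₀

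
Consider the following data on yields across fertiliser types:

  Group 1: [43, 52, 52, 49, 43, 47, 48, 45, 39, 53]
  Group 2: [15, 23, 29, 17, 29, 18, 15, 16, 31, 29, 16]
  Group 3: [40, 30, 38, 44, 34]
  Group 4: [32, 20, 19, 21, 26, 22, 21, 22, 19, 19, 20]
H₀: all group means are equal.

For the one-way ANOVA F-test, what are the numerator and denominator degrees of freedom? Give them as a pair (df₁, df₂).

degrees of freedom = [3, 33]

k = 4 groups, N = 37 total
df = (k−1, N−k) = (4−1, 37−4) = (3, 33)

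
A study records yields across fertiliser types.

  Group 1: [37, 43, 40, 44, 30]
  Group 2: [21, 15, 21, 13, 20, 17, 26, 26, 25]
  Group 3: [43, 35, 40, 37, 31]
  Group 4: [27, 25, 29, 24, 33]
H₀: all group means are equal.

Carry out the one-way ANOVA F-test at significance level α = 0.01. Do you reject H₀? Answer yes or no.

Group means [38.80, 20.44, 37.20, 27.60], grand mean 29.250
SSB = Σnᵢ(x̄ᵢ−x̄)² = 1483.478; SSW = ΣΣ(x−x̄ᵢ)² = 443.022
MSB = 1483.478/3 = 494.4926; MSW = 443.022/20 = 22.1511
F = MSB/MSW = 22.3236
df = (3, 20)
p-value (upper-tail) = 0.00000
At α=0.01: p < α → reject H₀

reject H₀: yes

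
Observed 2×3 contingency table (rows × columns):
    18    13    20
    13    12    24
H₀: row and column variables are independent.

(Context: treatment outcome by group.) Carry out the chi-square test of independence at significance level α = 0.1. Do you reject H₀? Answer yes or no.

Row totals [51, 49], col totals [31, 25, 44], n=100
χ² = (18−15.81)²/15.81 + (13−12.75)²/12.75 + (20−22.44)²/22.44 + (13−15.19)²/15.19 + (12−12.25)²/12.25 + (24−21.56)²/21.56 = 1.1706
df = 2
p-value (upper-tail) = 0.55695
At α=0.1: p ≥ α → fail to reject H₀

reject H₀: no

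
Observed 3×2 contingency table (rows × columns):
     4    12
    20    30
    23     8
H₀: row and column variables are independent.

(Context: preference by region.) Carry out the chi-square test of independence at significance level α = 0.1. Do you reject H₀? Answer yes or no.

reject H₀: yes

Row totals [16, 50, 31], col totals [47, 50], n=97
χ² = (4−7.75)²/7.75 + (12−8.25)²/8.25 + (20−24.23)²/24.23 + (30−25.77)²/25.77 + (23−15.02)²/15.02 + (8−15.98)²/15.98 = 13.1779
df = 2
p-value (upper-tail) = 0.00138
At α=0.1: p < α → reject H₀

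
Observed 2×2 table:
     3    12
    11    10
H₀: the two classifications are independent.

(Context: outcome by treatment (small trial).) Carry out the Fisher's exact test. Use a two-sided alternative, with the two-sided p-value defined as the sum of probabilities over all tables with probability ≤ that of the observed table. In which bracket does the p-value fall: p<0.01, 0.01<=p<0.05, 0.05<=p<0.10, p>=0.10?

Margins: r₁=15, r₂=21, c₁=14, c₂=22, n=36
p_obs = C(15,3)·C(21,11)/C(36,14); sum pmf over tables with pmf ≤ p_obs
p-value (two-sided) = 0.08330
→ bracket: 0.05<=p<0.10

p-value bracket: 0.05<=p<0.10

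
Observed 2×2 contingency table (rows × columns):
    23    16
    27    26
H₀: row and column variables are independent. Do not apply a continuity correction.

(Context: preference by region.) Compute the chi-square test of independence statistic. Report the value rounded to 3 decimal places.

Row totals [39, 53], col totals [50, 42], n=92
χ² = (23−21.20)²/21.20 + (16−17.80)²/17.80 + (27−28.80)²/28.80 + (26−24.20)²/24.20 = 0.5840
df = 1

test statistic = 0.584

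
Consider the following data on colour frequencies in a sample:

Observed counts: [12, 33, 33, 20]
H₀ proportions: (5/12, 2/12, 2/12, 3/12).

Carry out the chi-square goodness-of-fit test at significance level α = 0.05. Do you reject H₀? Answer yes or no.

reject H₀: yes

n = 98; E_i = n·p_i = [40.83, 16.33, 16.33, 24.50]
χ² = (12−40.83)²/40.83 + (33−16.33)²/16.33 + (33−16.33)²/16.33 + (20−24.50)²/24.50 = 55.2000
df = 3
p-value (upper-tail) = 0.00000
At α=0.05: p < α → reject H₀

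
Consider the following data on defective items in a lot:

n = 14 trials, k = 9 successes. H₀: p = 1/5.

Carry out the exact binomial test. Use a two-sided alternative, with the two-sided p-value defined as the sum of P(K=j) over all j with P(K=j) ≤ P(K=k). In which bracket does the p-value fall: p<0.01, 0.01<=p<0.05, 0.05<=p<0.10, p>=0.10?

Exact binomial: n=14, k=9, p₀=1/5=0.2000
P(X=j) = C(n,j)·p₀^j·(1−p₀)^(n−j); p = Σ P(X=j) over j with P(X=j) ≤ P(X=9)
p-value (two-sided) = 0.00038
→ bracket: p<0.01

p-value bracket: p<0.01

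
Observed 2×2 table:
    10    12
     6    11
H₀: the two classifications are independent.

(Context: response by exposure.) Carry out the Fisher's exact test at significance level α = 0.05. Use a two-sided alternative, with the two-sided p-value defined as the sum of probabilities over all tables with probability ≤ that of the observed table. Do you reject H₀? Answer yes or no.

Margins: r₁=22, r₂=17, c₁=16, c₂=23, n=39
p_obs = C(22,10)·C(17,6)/C(39,16); sum pmf over tables with pmf ≤ p_obs
p-value (two-sided) = 0.74348
At α=0.05: p ≥ α → fail to reject H₀

reject H₀: no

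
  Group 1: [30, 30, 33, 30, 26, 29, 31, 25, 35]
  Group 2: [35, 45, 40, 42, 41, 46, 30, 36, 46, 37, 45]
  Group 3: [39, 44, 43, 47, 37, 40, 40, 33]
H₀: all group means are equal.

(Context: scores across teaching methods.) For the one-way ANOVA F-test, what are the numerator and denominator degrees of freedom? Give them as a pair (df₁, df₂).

k = 3 groups, N = 28 total
df = (k−1, N−k) = (3−1, 28−3) = (2, 25)

degrees of freedom = [2, 25]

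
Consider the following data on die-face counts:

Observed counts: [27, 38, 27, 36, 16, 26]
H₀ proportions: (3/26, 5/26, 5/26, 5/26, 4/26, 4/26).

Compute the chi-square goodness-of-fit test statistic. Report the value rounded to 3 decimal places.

n = 170; E_i = n·p_i = [19.62, 32.69, 32.69, 32.69, 26.15, 26.15]
χ² = (27−19.62)²/19.62 + (38−32.69)²/32.69 + (27−32.69)²/32.69 + (36−32.69)²/32.69 + (16−26.15)²/26.15 + (26−26.15)²/26.15 = 8.9106
df = 5

test statistic = 8.911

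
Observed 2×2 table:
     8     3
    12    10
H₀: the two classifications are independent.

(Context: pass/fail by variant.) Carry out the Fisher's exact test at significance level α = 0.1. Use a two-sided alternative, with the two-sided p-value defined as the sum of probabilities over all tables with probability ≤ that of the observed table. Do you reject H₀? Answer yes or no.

reject H₀: no

Margins: r₁=11, r₂=22, c₁=20, c₂=13, n=33
p_obs = C(11,8)·C(22,12)/C(33,20); sum pmf over tables with pmf ≤ p_obs
p-value (two-sided) = 0.45586
At α=0.1: p ≥ α → fail to reject H₀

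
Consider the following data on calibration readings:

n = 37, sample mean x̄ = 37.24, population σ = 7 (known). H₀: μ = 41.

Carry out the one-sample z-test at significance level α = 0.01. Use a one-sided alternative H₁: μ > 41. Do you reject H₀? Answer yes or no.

reject H₀: no

SE = σ/√n = 7/√37 = 1.1508
z = (x̄−μ₀)/SE = (37.24−41)/1.1508 = -3.2673
p-value (one-sided, H₁ greater) = 0.99946
At α=0.01: p ≥ α → fail to reject H₀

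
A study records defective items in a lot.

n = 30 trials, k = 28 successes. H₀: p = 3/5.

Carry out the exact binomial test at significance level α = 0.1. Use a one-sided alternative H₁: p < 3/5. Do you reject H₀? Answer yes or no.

Exact binomial: n=30, k=28, p₀=3/5=0.6000
P(X≤28) from Σ C(n,i)·p₀^i·(1−p₀)^(n−i)
p-value (one-sided, H₁ less) = 1.00000
At α=0.1: p ≥ α → fail to reject H₀

reject H₀: no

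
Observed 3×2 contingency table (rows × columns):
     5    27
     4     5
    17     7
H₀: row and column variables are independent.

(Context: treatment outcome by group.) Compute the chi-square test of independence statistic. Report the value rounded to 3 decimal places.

Row totals [32, 9, 24], col totals [26, 39], n=65
χ² = (5−12.80)²/12.80 + (27−19.20)²/19.20 + (4−3.60)²/3.60 + (5−5.40)²/5.40 + (17−9.60)²/9.60 + (7−14.40)²/14.40 = 17.5029
df = 2

test statistic = 17.503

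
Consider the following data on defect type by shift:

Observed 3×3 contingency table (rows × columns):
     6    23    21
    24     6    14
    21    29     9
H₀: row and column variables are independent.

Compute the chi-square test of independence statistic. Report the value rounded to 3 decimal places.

Row totals [50, 44, 59], col totals [51, 58, 44], n=153
χ² = (6−16.67)²/16.67 + (23−18.95)²/18.95 + (21−14.38)²/14.38 + (24−14.67)²/14.67 + (6−16.68)²/16.68 + (14−12.65)²/12.65 + (21−19.67)²/19.67 + (29−22.37)²/22.37 + (9−16.97)²/16.97 = 29.4589
df = 4

test statistic = 29.459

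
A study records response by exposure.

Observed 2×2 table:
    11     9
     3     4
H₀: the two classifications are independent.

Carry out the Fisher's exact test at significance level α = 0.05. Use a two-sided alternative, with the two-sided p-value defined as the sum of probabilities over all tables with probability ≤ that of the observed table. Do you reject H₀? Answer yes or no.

Margins: r₁=20, r₂=7, c₁=14, c₂=13, n=27
p_obs = C(20,11)·C(7,3)/C(27,14); sum pmf over tables with pmf ≤ p_obs
p-value (two-sided) = 0.67762
At α=0.05: p ≥ α → fail to reject H₀

reject H₀: no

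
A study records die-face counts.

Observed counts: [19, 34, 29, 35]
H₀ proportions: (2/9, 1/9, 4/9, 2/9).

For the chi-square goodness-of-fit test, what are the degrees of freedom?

df = k − 1 = 4 − 1 = 3

degrees of freedom = 3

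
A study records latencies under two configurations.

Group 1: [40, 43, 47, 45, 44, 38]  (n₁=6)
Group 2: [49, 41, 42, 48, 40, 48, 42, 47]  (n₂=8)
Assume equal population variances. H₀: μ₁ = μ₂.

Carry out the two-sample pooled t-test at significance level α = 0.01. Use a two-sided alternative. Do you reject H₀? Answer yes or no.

reject H₀: no

x̄₁=42.833, s₁=3.312, n₁=6
x̄₂=44.625, s₂=3.701, n₂=8
s_p² = [5·3.312² + 7·3.701²]/12 = 12.5590
SE = √(s_p²·(1/6+1/8)) = 1.9139
t = (42.833−44.625)/1.9139 = -0.9361
df = 12
p-value (two-sided) = 0.36766
At α=0.01: p ≥ α → fail to reject H₀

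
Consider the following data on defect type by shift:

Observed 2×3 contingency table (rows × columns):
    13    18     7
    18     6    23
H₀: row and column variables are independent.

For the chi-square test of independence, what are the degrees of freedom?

degrees of freedom = 2

df = (r−1)(c−1) = (2−1)·(3−1) = 2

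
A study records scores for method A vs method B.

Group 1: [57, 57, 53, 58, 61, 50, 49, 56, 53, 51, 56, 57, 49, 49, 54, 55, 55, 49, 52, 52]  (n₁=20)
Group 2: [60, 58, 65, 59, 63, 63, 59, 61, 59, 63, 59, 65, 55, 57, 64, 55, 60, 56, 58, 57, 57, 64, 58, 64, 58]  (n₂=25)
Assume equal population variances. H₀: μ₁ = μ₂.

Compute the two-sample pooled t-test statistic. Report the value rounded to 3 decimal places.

test statistic = -6.260

x̄₁=53.650, s₁=3.514, n₁=20
x̄₂=59.880, s₂=3.153, n₂=25
s_p² = [19·3.514² + 24·3.153²]/43 = 11.0044
SE = √(s_p²·(1/20+1/25)) = 0.9952
t = (53.650−59.880)/0.9952 = -6.2601
df = 43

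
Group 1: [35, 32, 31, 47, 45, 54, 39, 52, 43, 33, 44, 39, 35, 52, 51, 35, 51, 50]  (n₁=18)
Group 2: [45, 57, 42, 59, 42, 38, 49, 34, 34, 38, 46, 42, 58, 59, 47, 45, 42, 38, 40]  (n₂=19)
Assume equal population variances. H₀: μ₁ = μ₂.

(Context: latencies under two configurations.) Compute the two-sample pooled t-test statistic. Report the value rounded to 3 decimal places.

test statistic = -0.886

x̄₁=42.667, s₁=7.926, n₁=18
x̄₂=45.000, s₂=8.083, n₂=19
s_p² = [17·7.926² + 18·8.083²]/35 = 64.1143
SE = √(s_p²·(1/18+1/19)) = 2.6337
t = (42.667−45.000)/2.6337 = -0.8860
df = 35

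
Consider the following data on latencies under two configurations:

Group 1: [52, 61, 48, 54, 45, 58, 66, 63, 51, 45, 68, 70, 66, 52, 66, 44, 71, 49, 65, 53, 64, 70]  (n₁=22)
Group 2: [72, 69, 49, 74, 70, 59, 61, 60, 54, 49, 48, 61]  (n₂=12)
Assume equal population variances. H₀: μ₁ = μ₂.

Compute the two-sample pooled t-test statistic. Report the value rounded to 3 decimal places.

test statistic = -0.691

x̄₁=58.227, s₁=9.113, n₁=22
x̄₂=60.500, s₂=9.259, n₂=12
s_p² = [21·9.113² + 11·9.259²]/32 = 83.9645
SE = √(s_p²·(1/22+1/12)) = 3.2884
t = (58.227−60.500)/3.2884 = -0.6911
df = 32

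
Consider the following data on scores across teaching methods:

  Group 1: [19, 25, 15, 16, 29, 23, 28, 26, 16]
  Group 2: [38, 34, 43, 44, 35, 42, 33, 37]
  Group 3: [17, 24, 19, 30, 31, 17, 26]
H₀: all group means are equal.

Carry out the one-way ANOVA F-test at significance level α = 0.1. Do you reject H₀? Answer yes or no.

reject H₀: yes

Group means [21.89, 38.25, 23.43], grand mean 27.792
SSB = Σnᵢ(x̄ᵢ−x̄)² = 1321.855; SSW = ΣΣ(x−x̄ᵢ)² = 578.103
MSB = 1321.855/2 = 660.9276; MSW = 578.103/21 = 27.5287
F = MSB/MSW = 24.0087
df = (2, 21)
p-value (upper-tail) = 0.00000
At α=0.1: p < α → reject H₀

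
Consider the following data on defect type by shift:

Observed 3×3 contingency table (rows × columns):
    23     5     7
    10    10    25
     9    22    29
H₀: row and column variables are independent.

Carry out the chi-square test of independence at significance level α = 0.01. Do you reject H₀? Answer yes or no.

Row totals [35, 45, 60], col totals [42, 37, 61], n=140
χ² = (23−10.50)²/10.50 + (5−9.25)²/9.25 + (7−15.25)²/15.25 + (10−13.50)²/13.50 + (10−11.89)²/11.89 + (25−19.61)²/19.61 + (9−18.00)²/18.00 + (22−15.86)²/15.86 + (29−26.14)²/26.14 = 31.1806
df = 4
p-value (upper-tail) = 0.00000
At α=0.01: p < α → reject H₀

reject H₀: yes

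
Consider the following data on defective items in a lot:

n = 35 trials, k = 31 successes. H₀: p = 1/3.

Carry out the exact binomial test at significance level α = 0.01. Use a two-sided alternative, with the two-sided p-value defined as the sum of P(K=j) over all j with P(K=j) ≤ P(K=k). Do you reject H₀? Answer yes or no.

reject H₀: yes

Exact binomial: n=35, k=31, p₀=1/3=0.3333
P(X=j) = C(n,j)·p₀^j·(1−p₀)^(n−j); p = Σ P(X=j) over j with P(X=j) ≤ P(X=31)
p-value (two-sided) = 0.00000
At α=0.01: p < α → reject H₀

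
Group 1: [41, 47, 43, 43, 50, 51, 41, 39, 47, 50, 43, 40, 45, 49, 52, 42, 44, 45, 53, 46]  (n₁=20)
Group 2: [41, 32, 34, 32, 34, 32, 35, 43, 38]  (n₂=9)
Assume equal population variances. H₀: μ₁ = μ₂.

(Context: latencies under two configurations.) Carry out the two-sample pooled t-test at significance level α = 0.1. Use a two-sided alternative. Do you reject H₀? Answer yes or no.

x̄₁=45.550, s₁=4.186, n₁=20
x̄₂=35.667, s₂=4.093, n₂=9
s_p² = [19·4.186² + 8·4.093²]/27 = 17.2944
SE = √(s_p²·(1/20+1/9)) = 1.6692
t = (45.550−35.667)/1.6692 = 5.9209
df = 27
p-value (two-sided) = 0.00000
At α=0.1: p < α → reject H₀

reject H₀: yes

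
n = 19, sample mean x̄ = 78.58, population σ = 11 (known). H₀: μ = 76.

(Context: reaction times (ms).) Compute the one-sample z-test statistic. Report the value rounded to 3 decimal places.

test statistic = 1.022

SE = σ/√n = 11/√19 = 2.5236
z = (x̄−μ₀)/SE = (78.58−76)/2.5236 = 1.0224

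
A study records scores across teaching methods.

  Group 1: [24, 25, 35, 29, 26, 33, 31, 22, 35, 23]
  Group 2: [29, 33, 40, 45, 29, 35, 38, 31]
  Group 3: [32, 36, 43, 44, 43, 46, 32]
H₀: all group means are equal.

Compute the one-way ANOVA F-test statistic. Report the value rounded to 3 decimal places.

Group means [28.30, 35.00, 39.43], grand mean 33.560
SSB = Σnᵢ(x̄ᵢ−x̄)² = 534.346; SSW = ΣΣ(x−x̄ᵢ)² = 659.814
MSB = 534.346/2 = 267.1729; MSW = 659.814/22 = 29.9916
F = MSB/MSW = 8.9083
df = (2, 22)

test statistic = 8.908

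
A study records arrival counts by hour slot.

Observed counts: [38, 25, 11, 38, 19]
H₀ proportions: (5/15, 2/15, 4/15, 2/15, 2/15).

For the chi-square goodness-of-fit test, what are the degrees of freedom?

df = k − 1 = 5 − 1 = 4

degrees of freedom = 4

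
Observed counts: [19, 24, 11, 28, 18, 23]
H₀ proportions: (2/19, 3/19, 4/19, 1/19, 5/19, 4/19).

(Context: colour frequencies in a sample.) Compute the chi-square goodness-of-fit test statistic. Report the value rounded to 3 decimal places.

n = 123; E_i = n·p_i = [12.95, 19.42, 25.89, 6.47, 32.37, 25.89]
χ² = (19−12.95)²/12.95 + (24−19.42)²/19.42 + (11−25.89)²/25.89 + (28−6.47)²/6.47 + (18−32.37)²/32.37 + (23−25.89)²/25.89 = 90.7577
df = 5

test statistic = 90.758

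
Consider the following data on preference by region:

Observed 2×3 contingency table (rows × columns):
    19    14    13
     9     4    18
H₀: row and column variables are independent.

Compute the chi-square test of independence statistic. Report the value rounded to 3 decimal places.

Row totals [46, 31], col totals [28, 18, 31], n=77
χ² = (19−16.73)²/16.73 + (14−10.75)²/10.75 + (13−18.52)²/18.52 + (9−11.27)²/11.27 + (4−7.25)²/7.25 + (18−12.48)²/12.48 = 7.2879
df = 2

test statistic = 7.288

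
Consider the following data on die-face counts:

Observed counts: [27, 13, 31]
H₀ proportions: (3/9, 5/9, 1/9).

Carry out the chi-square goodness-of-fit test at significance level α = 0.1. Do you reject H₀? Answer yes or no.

reject H₀: yes

n = 71; E_i = n·p_i = [23.67, 39.44, 7.89]
χ² = (27−23.67)²/23.67 + (13−39.44)²/39.44 + (31−7.89)²/7.89 = 85.9042
df = 2
p-value (upper-tail) = 0.00000
At α=0.1: p < α → reject H₀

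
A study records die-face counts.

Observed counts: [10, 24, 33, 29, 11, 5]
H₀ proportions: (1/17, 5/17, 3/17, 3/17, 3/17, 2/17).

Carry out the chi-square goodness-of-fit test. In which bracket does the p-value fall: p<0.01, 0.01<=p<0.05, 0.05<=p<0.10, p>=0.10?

n = 112; E_i = n·p_i = [6.59, 32.94, 19.76, 19.76, 19.76, 13.18]
χ² = (10−6.59)²/6.59 + (24−32.94)²/32.94 + (33−19.76)²/19.76 + (29−19.76)²/19.76 + (11−19.76)²/19.76 + (5−13.18)²/13.18 = 26.3324
df = 5
p-value (upper-tail) = 0.00008
→ bracket: p<0.01

p-value bracket: p<0.01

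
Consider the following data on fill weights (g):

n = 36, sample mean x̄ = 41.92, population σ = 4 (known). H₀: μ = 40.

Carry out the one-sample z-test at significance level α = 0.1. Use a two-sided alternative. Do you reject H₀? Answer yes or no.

SE = σ/√n = 4/√36 = 0.6667
z = (x̄−μ₀)/SE = (41.92−40)/0.6667 = 2.8800
p-value (two-sided) = 0.00398
At α=0.1: p < α → reject H₀

reject H₀: yes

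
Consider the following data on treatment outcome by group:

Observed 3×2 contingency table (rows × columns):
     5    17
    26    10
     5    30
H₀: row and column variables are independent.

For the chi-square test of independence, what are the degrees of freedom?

degrees of freedom = 2

df = (r−1)(c−1) = (3−1)·(2−1) = 2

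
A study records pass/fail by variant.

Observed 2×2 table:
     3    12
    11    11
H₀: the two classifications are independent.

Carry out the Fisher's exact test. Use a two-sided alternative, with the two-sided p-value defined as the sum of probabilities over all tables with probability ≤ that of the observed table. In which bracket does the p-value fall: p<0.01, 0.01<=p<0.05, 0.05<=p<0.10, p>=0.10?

p-value bracket: 0.05<=p<0.10

Margins: r₁=15, r₂=22, c₁=14, c₂=23, n=37
p_obs = C(15,3)·C(22,11)/C(37,14); sum pmf over tables with pmf ≤ p_obs
p-value (two-sided) = 0.09049
→ bracket: 0.05<=p<0.10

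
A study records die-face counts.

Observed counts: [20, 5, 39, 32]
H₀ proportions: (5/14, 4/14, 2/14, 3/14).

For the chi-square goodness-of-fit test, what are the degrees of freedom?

degrees of freedom = 3

df = k − 1 = 4 − 1 = 3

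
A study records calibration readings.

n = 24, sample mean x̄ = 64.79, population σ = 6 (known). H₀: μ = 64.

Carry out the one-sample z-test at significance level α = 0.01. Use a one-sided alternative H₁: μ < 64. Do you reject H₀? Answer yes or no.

SE = σ/√n = 6/√24 = 1.2247
z = (x̄−μ₀)/SE = (64.79−64)/1.2247 = 0.6450
p-value (one-sided, H₁ less) = 0.74055
At α=0.01: p ≥ α → fail to reject H₀

reject H₀: no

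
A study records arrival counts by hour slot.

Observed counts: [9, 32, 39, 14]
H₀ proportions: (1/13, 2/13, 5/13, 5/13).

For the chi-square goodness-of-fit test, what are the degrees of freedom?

degrees of freedom = 3

df = k − 1 = 4 − 1 = 3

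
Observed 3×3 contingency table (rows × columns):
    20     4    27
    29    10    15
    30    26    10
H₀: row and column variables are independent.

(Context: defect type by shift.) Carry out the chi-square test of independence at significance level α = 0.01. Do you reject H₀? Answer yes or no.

Row totals [51, 54, 66], col totals [79, 40, 52], n=171
χ² = (20−23.56)²/23.56 + (4−11.93)²/11.93 + (27−15.51)²/15.51 + (29−24.95)²/24.95 + (10−12.63)²/12.63 + (15−16.42)²/16.42 + (30−30.49)²/30.49 + (26−15.44)²/15.44 + (10−20.07)²/20.07 = 27.9389
df = 4
p-value (upper-tail) = 0.00001
At α=0.01: p < α → reject H₀

reject H₀: yes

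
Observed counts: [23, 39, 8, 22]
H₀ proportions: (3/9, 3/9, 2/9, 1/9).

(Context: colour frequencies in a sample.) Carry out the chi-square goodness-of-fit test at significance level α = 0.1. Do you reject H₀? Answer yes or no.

n = 92; E_i = n·p_i = [30.67, 30.67, 20.44, 10.22]
χ² = (23−30.67)²/30.67 + (39−30.67)²/30.67 + (8−20.44)²/20.44 + (22−10.22)²/10.22 = 25.3261
df = 3
p-value (upper-tail) = 0.00001
At α=0.1: p < α → reject H₀

reject H₀: yes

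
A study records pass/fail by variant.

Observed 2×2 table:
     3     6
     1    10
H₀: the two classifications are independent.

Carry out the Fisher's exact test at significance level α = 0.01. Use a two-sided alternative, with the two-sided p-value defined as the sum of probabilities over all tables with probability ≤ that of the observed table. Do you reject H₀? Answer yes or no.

reject H₀: no

Margins: r₁=9, r₂=11, c₁=4, c₂=16, n=20
p_obs = C(9,3)·C(11,1)/C(20,4); sum pmf over tables with pmf ≤ p_obs
p-value (two-sided) = 0.28483
At α=0.01: p ≥ α → fail to reject H₀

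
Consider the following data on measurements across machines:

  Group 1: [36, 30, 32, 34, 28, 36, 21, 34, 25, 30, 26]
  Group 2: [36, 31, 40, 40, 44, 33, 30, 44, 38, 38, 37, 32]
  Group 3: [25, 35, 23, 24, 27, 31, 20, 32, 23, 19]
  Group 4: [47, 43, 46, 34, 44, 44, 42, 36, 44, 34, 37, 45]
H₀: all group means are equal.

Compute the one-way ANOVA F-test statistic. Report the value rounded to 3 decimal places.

test statistic = 21.896

Group means [30.18, 36.92, 25.90, 41.33], grand mean 34.000
SSB = Σnᵢ(x̄ᵢ−x̄)² = 1563.880; SSW = ΣΣ(x−x̄ᵢ)² = 976.120
MSB = 1563.880/3 = 521.2934; MSW = 976.120/41 = 23.8078
F = MSB/MSW = 21.8959
df = (3, 41)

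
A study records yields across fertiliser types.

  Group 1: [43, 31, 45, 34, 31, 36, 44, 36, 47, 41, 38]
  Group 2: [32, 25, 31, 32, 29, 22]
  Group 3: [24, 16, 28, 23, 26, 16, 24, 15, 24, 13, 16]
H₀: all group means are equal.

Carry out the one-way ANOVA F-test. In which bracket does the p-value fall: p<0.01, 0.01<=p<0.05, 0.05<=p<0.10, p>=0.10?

p-value bracket: p<0.01

Group means [38.73, 28.50, 20.45], grand mean 29.357
SSB = Σnᵢ(x̄ᵢ−x̄)² = 1842.019; SSW = ΣΣ(x−x̄ᵢ)² = 678.409
MSB = 1842.019/2 = 921.0097; MSW = 678.409/25 = 27.1364
F = MSB/MSW = 33.9401
df = (2, 25)
p-value (upper-tail) = 0.00000
→ bracket: p<0.01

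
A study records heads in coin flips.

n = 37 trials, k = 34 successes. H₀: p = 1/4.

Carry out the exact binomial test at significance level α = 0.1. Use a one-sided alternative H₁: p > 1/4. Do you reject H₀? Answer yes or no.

Exact binomial: n=37, k=34, p₀=1/4=0.2500
P(X≥34) from Σ C(n,i)·p₀^i·(1−p₀)^(n−i)
p-value (one-sided, H₁ greater) = 0.00000
At α=0.1: p < α → reject H₀

reject H₀: yes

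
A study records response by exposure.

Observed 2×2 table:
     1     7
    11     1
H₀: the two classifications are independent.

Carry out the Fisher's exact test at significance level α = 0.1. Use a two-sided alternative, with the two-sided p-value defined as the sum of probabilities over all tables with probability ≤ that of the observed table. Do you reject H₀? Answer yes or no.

reject H₀: yes

Margins: r₁=8, r₂=12, c₁=12, c₂=8, n=20
p_obs = C(8,1)·C(12,11)/C(20,12); sum pmf over tables with pmf ≤ p_obs
p-value (two-sided) = 0.00077
At α=0.1: p < α → reject H₀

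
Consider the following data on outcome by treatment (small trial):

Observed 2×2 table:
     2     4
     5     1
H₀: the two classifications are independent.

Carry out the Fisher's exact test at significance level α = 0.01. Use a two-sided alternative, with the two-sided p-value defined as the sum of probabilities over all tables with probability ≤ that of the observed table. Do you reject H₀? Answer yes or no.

reject H₀: no

Margins: r₁=6, r₂=6, c₁=7, c₂=5, n=12
p_obs = C(6,2)·C(6,5)/C(12,7); sum pmf over tables with pmf ≤ p_obs
p-value (two-sided) = 0.24242
At α=0.01: p ≥ α → fail to reject H₀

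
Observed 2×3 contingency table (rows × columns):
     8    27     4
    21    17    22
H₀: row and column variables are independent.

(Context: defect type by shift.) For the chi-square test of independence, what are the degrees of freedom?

df = (r−1)(c−1) = (2−1)·(3−1) = 2

degrees of freedom = 2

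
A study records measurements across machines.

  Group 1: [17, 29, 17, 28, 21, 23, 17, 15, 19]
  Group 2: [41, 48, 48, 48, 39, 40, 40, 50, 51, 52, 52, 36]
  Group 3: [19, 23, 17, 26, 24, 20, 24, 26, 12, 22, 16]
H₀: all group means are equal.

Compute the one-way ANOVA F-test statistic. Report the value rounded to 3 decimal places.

Group means [20.67, 45.42, 20.82], grand mean 30.000
SSB = Σnᵢ(x̄ᵢ−x̄)² = 4563.447; SSW = ΣΣ(x−x̄ᵢ)² = 770.553
MSB = 4563.447/2 = 2281.7235; MSW = 770.553/29 = 26.5708
F = MSB/MSW = 85.8734
df = (2, 29)

test statistic = 85.873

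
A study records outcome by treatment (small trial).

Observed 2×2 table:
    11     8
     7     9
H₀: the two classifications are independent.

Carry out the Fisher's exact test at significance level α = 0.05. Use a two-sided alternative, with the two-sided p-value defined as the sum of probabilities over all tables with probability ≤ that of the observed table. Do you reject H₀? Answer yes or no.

Margins: r₁=19, r₂=16, c₁=18, c₂=17, n=35
p_obs = C(19,11)·C(16,7)/C(35,18); sum pmf over tables with pmf ≤ p_obs
p-value (two-sided) = 0.50509
At α=0.05: p ≥ α → fail to reject H₀

reject H₀: no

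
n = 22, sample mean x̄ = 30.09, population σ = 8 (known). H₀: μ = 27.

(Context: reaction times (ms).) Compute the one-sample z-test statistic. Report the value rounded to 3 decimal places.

SE = σ/√n = 8/√22 = 1.7056
z = (x̄−μ₀)/SE = (30.09−27)/1.7056 = 1.8117

test statistic = 1.812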